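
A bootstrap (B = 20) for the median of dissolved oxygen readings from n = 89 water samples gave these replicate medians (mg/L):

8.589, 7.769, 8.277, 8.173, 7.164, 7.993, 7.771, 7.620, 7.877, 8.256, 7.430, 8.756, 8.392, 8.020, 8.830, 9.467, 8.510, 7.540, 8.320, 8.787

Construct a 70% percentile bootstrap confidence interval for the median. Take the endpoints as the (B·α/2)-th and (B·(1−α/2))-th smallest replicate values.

Sorted replicates: 7.164, 7.430, 7.540, 7.620, 7.769, 7.771, 7.877, 7.993, 8.020, 8.173, 8.256, 8.277, 8.320, 8.392, 8.510, 8.589, 8.756, 8.787, 8.830, 9.467
α = 0.30; lower rank = 20 × 0.150 = 3; upper rank = 20 × 0.850 = 17.
The 3rd smallest replicate is 7.540; the 17th is 8.756.

(7.540, 8.756)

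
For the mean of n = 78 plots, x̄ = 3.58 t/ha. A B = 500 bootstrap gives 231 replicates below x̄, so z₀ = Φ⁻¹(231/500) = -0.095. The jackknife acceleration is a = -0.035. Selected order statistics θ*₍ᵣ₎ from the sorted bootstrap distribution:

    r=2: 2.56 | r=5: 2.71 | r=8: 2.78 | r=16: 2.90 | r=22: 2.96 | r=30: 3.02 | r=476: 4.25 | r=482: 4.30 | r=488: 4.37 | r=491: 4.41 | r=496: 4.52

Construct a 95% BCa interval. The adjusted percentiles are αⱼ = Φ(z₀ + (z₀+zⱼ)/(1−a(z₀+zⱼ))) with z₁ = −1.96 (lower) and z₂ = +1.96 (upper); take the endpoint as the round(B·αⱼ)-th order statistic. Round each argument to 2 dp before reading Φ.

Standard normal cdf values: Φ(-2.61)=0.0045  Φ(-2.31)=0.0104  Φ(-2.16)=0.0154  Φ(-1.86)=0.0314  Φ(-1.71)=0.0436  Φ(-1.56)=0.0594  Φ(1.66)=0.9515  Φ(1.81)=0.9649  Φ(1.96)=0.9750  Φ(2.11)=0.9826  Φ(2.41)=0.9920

(2.71, 4.25)

Lower: z₀ + z₁ = -0.095 + (-1.960) = -2.055; 1 − a(z₀+z₁) = 1 − (-0.035)(-2.055) = 0.9281; argument = -0.095 + (-2.055)/0.9281 = -2.3093 → -2.31.
α₁ = Φ(-2.31) = 0.0104; rank = round(500 × 0.0104) = 5; θ*₍5₎ = 2.71.
Upper: z₀ + z₂ = 1.865; 1 − a(z₀+z₂) = 1.0653; argument = 1.6557 → 1.66; α₂ = 0.9515; rank = 476; θ*₍476₎ = 4.25.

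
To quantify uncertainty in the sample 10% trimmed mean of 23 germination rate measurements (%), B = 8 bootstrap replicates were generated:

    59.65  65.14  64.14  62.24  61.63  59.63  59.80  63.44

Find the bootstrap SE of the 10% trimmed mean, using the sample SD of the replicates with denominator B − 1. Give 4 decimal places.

Bootstrap SE is the standard deviation of the 8 replicate 10% trimmed means.
Mean of replicates: (59.65 + 65.14 + 64.14 + 62.24 + 61.63 + 59.63 + 59.80 + 63.44) / 8 = 495.67000 / 8 = 61.95875
Sum of squared deviations: (−2.30875)² + (+3.18125)² + (+2.18125)² + (+0.28125)² + (−0.32875)² + (−2.32875)² + (−2.15875)² + (+1.48125)² = 32.67309
Variance = 32.67309 / 7 = 4.66758
SE* = √4.66758

SE* = 2.1605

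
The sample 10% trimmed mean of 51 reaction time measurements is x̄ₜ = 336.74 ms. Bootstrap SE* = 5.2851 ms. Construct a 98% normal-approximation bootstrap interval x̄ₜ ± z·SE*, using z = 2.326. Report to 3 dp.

Margin = 2.326 × 5.2851 = 12.2931
Interval: 336.74 ± 12.2931

(324.447, 349.033)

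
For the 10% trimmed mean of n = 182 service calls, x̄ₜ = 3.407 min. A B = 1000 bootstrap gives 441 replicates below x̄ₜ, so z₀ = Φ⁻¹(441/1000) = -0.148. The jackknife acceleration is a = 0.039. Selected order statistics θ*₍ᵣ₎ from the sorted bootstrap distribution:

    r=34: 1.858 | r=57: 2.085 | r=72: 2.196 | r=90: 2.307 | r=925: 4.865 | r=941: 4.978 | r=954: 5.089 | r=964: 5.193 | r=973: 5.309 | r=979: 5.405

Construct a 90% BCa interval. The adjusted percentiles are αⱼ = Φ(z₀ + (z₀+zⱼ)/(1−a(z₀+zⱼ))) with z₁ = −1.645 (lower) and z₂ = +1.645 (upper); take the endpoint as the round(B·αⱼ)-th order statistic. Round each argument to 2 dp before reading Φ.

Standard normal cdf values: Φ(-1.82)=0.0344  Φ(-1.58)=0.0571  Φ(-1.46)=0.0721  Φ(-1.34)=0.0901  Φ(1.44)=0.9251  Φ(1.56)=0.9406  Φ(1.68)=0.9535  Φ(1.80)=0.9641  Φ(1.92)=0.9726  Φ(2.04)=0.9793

Lower: z₀ + z₁ = -0.148 + (-1.645) = -1.793; 1 − a(z₀+z₁) = 1 − (0.039)(-1.793) = 1.0699; argument = -0.148 + (-1.793)/1.0699 = -1.8238 → -1.82.
α₁ = Φ(-1.82) = 0.0344; rank = round(1000 × 0.0344) = 34; θ*₍34₎ = 1.858.
Upper: z₀ + z₂ = 1.497; 1 − a(z₀+z₂) = 0.9416; argument = 1.4418 → 1.44; α₂ = 0.9251; rank = 925; θ*₍925₎ = 4.865.

(1.858, 4.865)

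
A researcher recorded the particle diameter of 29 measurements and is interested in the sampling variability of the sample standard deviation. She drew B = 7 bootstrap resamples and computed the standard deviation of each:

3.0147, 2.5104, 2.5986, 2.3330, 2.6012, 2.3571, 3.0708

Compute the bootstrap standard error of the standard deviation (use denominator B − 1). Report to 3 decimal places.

SE* = 0.294

Bootstrap SE is the standard deviation of the 7 replicate standard deviations.
Mean of replicates: (3.0147 + 2.5104 + 2.5986 + 2.3330 + 2.6012 + 2.3571 + 3.0708) / 7 = 18.48580 / 7 = 2.64083
Sum of squared deviations: (+0.37387)² + (−0.13043)² + (−0.04223)² + (−0.30783)² + (−0.03963)² + (−0.28373)² + (+0.42997)² = 0.52028
Variance = 0.52028 / 6 = 0.08671
SE* = √0.08671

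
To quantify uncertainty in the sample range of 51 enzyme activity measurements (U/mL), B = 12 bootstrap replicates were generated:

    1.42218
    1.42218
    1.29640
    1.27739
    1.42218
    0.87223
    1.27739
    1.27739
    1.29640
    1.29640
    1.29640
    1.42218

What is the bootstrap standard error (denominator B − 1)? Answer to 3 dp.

SE* = 0.149

Bootstrap SE is the standard deviation of the 12 replicate ranges.
Mean of replicates: (1.42218 + 1.42218 + 1.29640 + 1.27739 + 1.42218 + 0.87223 + 1.27739 + 1.27739 + 1.29640 + 1.29640 + 1.29640 + 1.42218) / 12 = 15.578720 / 12 = 1.298227
Sum of squared deviations: (+0.123953)² + (+0.123953)² + (−0.001827)² + (−0.020837)² + (+0.123953)² + (−0.425997)² + (−0.020837)² + (−0.020837)² + (−0.001827)² + (−0.001827)² + (−0.001827)² + (+0.123953)² = 0.244247
Variance = 0.244247 / 11 = 0.022204
SE* = √0.022204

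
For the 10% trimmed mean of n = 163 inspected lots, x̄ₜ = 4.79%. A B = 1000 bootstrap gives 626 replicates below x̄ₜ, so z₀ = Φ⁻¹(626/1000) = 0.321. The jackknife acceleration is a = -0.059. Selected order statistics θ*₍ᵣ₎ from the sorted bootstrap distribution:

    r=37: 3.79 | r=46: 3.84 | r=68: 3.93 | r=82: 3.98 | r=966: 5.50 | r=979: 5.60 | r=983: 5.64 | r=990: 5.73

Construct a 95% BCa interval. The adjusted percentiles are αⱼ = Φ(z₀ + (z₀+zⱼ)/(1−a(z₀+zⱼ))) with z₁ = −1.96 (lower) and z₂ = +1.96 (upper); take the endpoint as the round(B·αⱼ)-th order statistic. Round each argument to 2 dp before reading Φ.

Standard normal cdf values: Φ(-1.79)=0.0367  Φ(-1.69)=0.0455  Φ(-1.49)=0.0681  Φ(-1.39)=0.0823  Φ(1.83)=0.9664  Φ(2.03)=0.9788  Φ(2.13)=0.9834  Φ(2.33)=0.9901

(3.93, 5.73)

Lower: z₀ + z₁ = 0.321 + (-1.960) = -1.639; 1 − a(z₀+z₁) = 1 − (-0.059)(-1.639) = 0.9033; argument = 0.321 + (-1.639)/0.9033 = -1.4935 → -1.49.
α₁ = Φ(-1.49) = 0.0681; rank = round(1000 × 0.0681) = 68; θ*₍68₎ = 3.93.
Upper: z₀ + z₂ = 2.281; 1 − a(z₀+z₂) = 1.1346; argument = 2.3314 → 2.33; α₂ = 0.9901; rank = 990; θ*₍990₎ = 5.73.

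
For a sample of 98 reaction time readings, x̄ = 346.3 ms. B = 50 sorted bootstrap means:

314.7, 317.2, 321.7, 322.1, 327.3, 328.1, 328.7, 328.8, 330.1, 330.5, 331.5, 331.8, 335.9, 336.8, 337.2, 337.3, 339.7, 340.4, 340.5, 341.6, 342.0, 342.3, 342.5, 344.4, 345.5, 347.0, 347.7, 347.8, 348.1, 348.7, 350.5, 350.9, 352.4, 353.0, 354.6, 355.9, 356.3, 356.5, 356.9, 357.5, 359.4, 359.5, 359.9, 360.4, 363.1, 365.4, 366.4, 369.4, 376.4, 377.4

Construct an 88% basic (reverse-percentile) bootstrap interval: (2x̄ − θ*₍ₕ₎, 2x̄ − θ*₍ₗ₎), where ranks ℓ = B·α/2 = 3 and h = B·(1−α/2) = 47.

Percentile endpoints at ranks 3 and 47: θ*₍3₎ = 321.7, θ*₍47₎ = 366.4.
Basic interval reflects these around x̄:
  lower = 2 × 346.3 − 366.4 = 326.2
  upper = 2 × 346.3 − 321.7 = 370.9

(326.2, 370.9)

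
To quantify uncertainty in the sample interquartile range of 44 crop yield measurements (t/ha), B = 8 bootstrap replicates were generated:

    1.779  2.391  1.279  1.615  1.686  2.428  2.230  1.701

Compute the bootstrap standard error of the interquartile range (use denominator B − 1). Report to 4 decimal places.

Bootstrap SE is the standard deviation of the 8 replicate interquartile ranges.
Mean of replicates: (1.779 + 2.391 + 1.279 + 1.615 + 1.686 + 2.428 + 2.230 + 1.701) / 8 = 15.10900 / 8 = 1.88862
Sum of squared deviations: (−0.10963)² + (+0.50238)² + (−0.60963)² + (−0.27363)² + (−0.20263)² + (+0.53937)² + (+0.34137)² + (−0.18762)² = 1.19463
Variance = 1.19463 / 7 = 0.17066
SE* = √0.17066

SE* = 0.4131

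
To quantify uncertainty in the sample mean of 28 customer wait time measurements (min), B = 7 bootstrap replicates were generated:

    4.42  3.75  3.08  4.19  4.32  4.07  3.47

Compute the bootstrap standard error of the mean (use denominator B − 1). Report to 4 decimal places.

SE* = 0.4898

Bootstrap SE is the standard deviation of the 7 replicate means.
Mean of replicates: (4.42 + 3.75 + 3.08 + 4.19 + 4.32 + 4.07 + 3.47) / 7 = 27.30000 / 7 = 3.90000
Sum of squared deviations: (+0.52000)² + (−0.15000)² + (−0.82000)² + (+0.29000)² + (+0.42000)² + (+0.17000)² + (−0.43000)² = 1.43960
Variance = 1.43960 / 6 = 0.23993
SE* = √0.23993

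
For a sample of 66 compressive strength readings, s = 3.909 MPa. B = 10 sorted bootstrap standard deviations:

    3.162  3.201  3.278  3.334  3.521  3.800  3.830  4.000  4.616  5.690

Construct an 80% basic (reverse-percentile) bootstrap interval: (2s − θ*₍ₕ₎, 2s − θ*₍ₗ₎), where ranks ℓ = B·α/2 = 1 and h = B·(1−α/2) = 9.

Percentile endpoints at ranks 1 and 9: θ*₍1₎ = 3.162, θ*₍9₎ = 4.616.
Basic interval reflects these around s:
  lower = 2 × 3.909 − 4.616 = 3.202
  upper = 2 × 3.909 − 3.162 = 4.656

(3.202, 4.656)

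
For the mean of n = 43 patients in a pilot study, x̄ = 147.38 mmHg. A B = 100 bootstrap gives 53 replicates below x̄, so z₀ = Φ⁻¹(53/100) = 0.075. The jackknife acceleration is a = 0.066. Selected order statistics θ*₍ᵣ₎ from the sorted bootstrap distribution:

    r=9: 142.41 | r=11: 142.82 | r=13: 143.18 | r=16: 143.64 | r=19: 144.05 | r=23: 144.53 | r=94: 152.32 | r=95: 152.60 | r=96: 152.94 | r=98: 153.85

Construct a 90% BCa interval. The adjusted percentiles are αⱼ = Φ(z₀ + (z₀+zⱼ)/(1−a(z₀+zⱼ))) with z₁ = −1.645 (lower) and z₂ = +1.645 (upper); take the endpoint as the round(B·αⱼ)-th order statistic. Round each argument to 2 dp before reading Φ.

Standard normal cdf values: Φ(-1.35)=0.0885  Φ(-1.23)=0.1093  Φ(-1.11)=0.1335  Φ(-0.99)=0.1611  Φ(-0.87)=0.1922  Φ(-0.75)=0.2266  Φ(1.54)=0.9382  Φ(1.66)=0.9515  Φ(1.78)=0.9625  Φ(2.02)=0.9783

(142.41, 153.85)

Lower: z₀ + z₁ = 0.075 + (-1.645) = -1.570; 1 − a(z₀+z₁) = 1 − (0.066)(-1.570) = 1.1036; argument = 0.075 + (-1.570)/1.1036 = -1.3476 → -1.35.
α₁ = Φ(-1.35) = 0.0885; rank = round(100 × 0.0885) = 9; θ*₍9₎ = 142.41.
Upper: z₀ + z₂ = 1.720; 1 − a(z₀+z₂) = 0.8865; argument = 2.0153 → 2.02; α₂ = 0.9783; rank = 98; θ*₍98₎ = 153.85.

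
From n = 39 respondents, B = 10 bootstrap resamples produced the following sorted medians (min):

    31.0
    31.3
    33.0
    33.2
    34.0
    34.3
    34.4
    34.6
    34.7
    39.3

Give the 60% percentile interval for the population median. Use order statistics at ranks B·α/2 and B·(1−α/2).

(31.3, 34.6)

α = 0.40; lower rank = 10 × 0.200 = 2; upper rank = 10 × 0.800 = 8.
The 2nd smallest replicate is 31.3; the 8th is 34.6.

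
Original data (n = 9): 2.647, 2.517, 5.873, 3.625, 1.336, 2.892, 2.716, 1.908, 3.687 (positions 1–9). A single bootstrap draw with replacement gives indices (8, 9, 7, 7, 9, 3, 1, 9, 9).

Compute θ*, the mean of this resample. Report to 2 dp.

Resample values: 1.908, 3.687, 2.716, 2.716, 3.687, 5.873, 2.647, 3.687, 3.687.
Mean = (1.908 + 3.687 + 2.716 + 2.716 + 3.687 + 5.873 + 2.647 + 3.687 + 3.687) / 9 = 30.6080 / 9 = 3.40

θ* = 3.40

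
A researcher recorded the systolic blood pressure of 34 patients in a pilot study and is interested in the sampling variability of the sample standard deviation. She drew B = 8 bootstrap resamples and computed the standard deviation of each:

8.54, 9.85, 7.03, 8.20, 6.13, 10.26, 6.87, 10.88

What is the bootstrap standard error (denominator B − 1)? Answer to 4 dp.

SE* = 1.7363

Bootstrap SE is the standard deviation of the 8 replicate standard deviations.
Mean of replicates: (8.54 + 9.85 + 7.03 + 8.20 + 6.13 + 10.26 + 6.87 + 10.88) / 8 = 67.76000 / 8 = 8.47000
Sum of squared deviations: (+0.07000)² + (+1.38000)² + (−1.44000)² + (−0.27000)² + (−2.34000)² + (+1.79000)² + (−1.60000)² + (+2.41000)² = 21.10360
Variance = 21.10360 / 7 = 3.01480
SE* = √3.01480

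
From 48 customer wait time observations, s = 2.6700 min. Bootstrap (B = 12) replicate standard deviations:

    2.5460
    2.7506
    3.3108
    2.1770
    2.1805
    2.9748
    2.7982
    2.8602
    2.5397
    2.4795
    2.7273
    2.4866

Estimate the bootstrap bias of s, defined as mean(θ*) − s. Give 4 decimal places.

bias = −0.0174

mean(θ*) = (2.5460 + 2.7506 + 3.3108 + 2.1770 + 2.1805 + 2.9748 + 2.7982 + 2.8602 + 2.5397 + 2.4795 + 2.7273 + 2.4866) / 12 = 2.65260
bias = 2.65260 − 2.6700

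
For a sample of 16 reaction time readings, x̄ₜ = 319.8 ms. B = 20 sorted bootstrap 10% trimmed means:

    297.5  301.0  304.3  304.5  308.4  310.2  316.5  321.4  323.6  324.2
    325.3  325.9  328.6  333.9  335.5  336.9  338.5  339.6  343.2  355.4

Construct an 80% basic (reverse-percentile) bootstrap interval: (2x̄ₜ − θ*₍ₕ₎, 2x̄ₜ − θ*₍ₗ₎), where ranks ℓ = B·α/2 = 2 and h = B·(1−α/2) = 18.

Percentile endpoints at ranks 2 and 18: θ*₍2₎ = 301.0, θ*₍18₎ = 339.6.
Basic interval reflects these around x̄ₜ:
  lower = 2 × 319.8 − 339.6 = 300.0
  upper = 2 × 319.8 − 301.0 = 338.6

(300.0, 338.6)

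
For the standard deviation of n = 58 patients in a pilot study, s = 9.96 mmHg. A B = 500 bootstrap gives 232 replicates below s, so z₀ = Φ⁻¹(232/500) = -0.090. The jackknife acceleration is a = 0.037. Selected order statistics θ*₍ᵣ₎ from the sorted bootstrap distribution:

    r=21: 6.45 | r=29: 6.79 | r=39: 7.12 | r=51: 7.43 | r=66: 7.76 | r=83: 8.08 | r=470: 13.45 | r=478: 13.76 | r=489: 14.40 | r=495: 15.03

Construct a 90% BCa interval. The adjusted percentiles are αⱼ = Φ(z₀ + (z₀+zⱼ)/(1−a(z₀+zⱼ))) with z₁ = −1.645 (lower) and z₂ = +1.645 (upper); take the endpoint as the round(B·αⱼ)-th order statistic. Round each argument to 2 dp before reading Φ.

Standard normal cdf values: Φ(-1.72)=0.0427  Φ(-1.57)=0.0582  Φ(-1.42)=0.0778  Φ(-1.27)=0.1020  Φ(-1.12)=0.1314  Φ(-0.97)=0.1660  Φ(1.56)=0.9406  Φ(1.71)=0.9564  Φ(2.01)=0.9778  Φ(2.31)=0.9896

Lower: z₀ + z₁ = -0.090 + (-1.645) = -1.735; 1 − a(z₀+z₁) = 1 − (0.037)(-1.735) = 1.0642; argument = -0.090 + (-1.735)/1.0642 = -1.7203 → -1.72.
α₁ = Φ(-1.72) = 0.0427; rank = round(500 × 0.0427) = 21; θ*₍21₎ = 6.45.
Upper: z₀ + z₂ = 1.555; 1 − a(z₀+z₂) = 0.9425; argument = 1.5599 → 1.56; α₂ = 0.9406; rank = 470; θ*₍470₎ = 13.45.

(6.45, 13.45)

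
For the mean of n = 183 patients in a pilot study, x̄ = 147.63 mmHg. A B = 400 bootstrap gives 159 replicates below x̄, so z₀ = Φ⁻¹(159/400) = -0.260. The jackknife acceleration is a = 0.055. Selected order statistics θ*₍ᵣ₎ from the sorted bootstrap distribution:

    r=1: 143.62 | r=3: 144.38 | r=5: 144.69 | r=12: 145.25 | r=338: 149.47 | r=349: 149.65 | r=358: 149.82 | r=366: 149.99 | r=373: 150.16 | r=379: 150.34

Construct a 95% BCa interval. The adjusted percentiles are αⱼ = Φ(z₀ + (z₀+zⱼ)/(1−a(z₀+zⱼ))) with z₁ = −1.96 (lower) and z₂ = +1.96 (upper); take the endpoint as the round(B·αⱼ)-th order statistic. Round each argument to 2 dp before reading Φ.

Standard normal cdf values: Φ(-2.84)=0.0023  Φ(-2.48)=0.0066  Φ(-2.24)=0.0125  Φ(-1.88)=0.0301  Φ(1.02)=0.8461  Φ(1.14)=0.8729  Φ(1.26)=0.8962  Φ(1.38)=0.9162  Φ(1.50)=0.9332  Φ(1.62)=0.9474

Lower: z₀ + z₁ = -0.260 + (-1.960) = -2.220; 1 − a(z₀+z₁) = 1 − (0.055)(-2.220) = 1.1221; argument = -0.260 + (-2.220)/1.1221 = -2.2384 → -2.24.
α₁ = Φ(-2.24) = 0.0125; rank = round(400 × 0.0125) = 5; θ*₍5₎ = 144.69.
Upper: z₀ + z₂ = 1.700; 1 − a(z₀+z₂) = 0.9065; argument = 1.6153 → 1.62; α₂ = 0.9474; rank = 379; θ*₍379₎ = 150.34.

(144.69, 150.34)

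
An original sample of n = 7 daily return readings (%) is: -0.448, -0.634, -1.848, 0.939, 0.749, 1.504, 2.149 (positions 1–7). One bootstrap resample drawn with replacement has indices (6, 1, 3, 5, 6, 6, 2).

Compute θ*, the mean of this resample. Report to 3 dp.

Resample values: 1.504, -0.448, -1.848, 0.749, 1.504, 1.504, -0.634.
Mean = (1.504 + (-0.448) + (-1.848) + 0.749 + 1.504 + 1.504 + (-0.634)) / 7 = 2.3310 / 7 = 0.333

θ* = 0.333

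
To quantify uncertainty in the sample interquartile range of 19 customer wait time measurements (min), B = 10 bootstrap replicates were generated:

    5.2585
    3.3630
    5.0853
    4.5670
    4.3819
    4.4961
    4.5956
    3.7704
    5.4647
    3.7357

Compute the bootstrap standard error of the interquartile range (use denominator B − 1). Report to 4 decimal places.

SE* = 0.6894

Bootstrap SE is the standard deviation of the 10 replicate interquartile ranges.
Mean of replicates: (5.2585 + 3.3630 + 5.0853 + 4.5670 + 4.3819 + 4.4961 + 4.5956 + 3.7704 + 5.4647 + 3.7357) / 10 = 44.71820 / 10 = 4.47182
Sum of squared deviations: (+0.78668)² + (−1.10882)² + (+0.61348)² + (+0.09518)² + (−0.08992)² + (+0.02428)² + (+0.12378)² + (−0.70142)² + (+0.99288)² + (−0.73612)² = 4.27743
Variance = 4.27743 / 9 = 0.47527
SE* = √0.47527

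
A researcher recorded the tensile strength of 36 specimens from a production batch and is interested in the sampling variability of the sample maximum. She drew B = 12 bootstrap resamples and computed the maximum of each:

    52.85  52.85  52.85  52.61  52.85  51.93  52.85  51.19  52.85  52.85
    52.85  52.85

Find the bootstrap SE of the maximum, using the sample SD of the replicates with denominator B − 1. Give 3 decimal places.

Bootstrap SE is the standard deviation of the 12 replicate maximums.
Mean of replicates: (52.85 + 52.85 + 52.85 + 52.61 + 52.85 + 51.93 + 52.85 + 51.19 + 52.85 + 52.85 + 52.85 + 52.85) / 12 = 631.3800 / 12 = 52.6150
Sum of squared deviations: (+0.2350)² + (+0.2350)² + (+0.2350)² + (−0.0050)² + (+0.2350)² + (−0.6850)² + (+0.2350)² + (−1.4250)² + (+0.2350)² + (+0.2350)² + (+0.2350)² + (+0.2350)² = 2.9969
Variance = 2.9969 / 11 = 0.2724
SE* = √0.2724

SE* = 0.522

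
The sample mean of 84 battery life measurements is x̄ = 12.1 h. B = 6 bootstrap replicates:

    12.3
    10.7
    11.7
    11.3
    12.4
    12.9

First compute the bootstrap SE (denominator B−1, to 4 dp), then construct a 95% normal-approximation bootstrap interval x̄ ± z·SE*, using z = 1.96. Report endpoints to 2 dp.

(10.52, 13.68)

Mean of replicates = 11.8833; sum of squared deviations = 3.2483; SE* = √(3.2483/5) = 0.8060
Margin = 1.96 × 0.8060 = 1.580
Interval: 12.1 ± 1.580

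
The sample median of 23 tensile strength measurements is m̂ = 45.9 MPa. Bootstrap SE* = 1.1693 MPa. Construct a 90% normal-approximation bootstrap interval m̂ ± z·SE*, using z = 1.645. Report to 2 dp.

(43.98, 47.82)

Margin = 1.645 × 1.1693 = 1.923
Interval: 45.9 ± 1.923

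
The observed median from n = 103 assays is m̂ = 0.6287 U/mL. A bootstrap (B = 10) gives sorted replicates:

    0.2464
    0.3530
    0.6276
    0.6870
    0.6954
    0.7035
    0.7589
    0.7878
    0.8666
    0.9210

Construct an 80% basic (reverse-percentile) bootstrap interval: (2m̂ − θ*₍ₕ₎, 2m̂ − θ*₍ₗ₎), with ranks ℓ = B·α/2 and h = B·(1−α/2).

Percentile endpoints at ranks 1 and 9: θ*₍1₎ = 0.2464, θ*₍9₎ = 0.8666.
Basic interval reflects these around m̂:
  lower = 2 × 0.6287 − 0.8666 = 0.3908
  upper = 2 × 0.6287 − 0.2464 = 1.0110

(0.3908, 1.0110)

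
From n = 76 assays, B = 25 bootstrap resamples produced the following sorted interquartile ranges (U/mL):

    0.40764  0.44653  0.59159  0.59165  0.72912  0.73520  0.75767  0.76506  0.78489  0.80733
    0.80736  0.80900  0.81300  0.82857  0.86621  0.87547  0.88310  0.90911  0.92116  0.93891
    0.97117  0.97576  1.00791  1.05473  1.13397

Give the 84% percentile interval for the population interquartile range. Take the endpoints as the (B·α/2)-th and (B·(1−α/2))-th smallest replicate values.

α = 0.16; lower rank = 25 × 0.080 = 2; upper rank = 25 × 0.920 = 23.
The 2nd smallest replicate is 0.44653; the 23rd is 1.00791.

(0.44653, 1.00791)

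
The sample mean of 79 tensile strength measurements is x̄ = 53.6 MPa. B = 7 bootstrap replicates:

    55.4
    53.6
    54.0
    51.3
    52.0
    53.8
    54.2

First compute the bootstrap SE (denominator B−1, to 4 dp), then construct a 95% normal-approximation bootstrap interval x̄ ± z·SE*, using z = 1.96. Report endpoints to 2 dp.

(50.88, 56.32)

Mean of replicates = 53.4714; sum of squared deviations = 11.5343; SE* = √(11.5343/6) = 1.3865
Margin = 1.96 × 1.3865 = 2.718
Interval: 53.6 ± 2.718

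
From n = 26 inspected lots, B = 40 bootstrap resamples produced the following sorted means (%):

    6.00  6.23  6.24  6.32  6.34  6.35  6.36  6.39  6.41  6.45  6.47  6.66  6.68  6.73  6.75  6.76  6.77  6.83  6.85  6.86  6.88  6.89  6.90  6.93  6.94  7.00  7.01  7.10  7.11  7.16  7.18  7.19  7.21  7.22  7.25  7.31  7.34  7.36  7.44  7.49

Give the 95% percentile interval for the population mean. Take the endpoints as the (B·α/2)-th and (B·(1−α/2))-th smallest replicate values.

(6.00, 7.44)

α = 0.05; lower rank = 40 × 0.025 = 1; upper rank = 40 × 0.975 = 39.
The 1st smallest replicate is 6.00; the 39th is 7.44.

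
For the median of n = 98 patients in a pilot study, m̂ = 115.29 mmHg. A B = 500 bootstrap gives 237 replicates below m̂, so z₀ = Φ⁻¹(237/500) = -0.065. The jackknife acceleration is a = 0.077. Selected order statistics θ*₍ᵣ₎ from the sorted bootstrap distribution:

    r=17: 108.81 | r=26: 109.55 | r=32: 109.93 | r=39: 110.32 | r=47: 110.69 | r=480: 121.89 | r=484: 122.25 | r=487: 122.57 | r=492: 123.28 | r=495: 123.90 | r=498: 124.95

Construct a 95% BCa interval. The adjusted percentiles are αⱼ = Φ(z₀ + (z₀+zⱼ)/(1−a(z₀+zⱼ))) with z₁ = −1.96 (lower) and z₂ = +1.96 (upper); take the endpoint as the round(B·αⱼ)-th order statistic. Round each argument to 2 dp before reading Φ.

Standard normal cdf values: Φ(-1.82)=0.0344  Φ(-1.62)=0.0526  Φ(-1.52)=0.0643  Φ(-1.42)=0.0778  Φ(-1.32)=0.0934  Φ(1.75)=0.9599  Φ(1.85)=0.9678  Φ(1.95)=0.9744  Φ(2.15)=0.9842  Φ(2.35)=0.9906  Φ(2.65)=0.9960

(108.81, 123.28)

Lower: z₀ + z₁ = -0.065 + (-1.960) = -2.025; 1 − a(z₀+z₁) = 1 − (0.077)(-2.025) = 1.1559; argument = -0.065 + (-2.025)/1.1559 = -1.8168 → -1.82.
α₁ = Φ(-1.82) = 0.0344; rank = round(500 × 0.0344) = 17; θ*₍17₎ = 108.81.
Upper: z₀ + z₂ = 1.895; 1 − a(z₀+z₂) = 0.8541; argument = 2.1537 → 2.15; α₂ = 0.9842; rank = 492; θ*₍492₎ = 123.28.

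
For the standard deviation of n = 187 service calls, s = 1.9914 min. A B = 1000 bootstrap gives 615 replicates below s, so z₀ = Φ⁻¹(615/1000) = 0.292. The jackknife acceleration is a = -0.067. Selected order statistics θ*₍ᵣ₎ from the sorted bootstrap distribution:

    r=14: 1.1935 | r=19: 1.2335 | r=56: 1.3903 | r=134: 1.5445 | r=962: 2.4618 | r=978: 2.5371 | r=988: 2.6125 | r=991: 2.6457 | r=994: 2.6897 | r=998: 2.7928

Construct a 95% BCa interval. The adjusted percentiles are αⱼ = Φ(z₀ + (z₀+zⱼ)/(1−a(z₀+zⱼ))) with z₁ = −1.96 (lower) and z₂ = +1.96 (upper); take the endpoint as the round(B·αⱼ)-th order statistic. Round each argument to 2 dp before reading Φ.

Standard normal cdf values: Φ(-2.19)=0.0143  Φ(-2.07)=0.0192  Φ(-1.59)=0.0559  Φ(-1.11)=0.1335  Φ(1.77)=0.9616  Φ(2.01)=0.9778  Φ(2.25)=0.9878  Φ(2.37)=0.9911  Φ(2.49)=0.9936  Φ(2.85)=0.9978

(1.3903, 2.6125)

Lower: z₀ + z₁ = 0.292 + (-1.960) = -1.668; 1 − a(z₀+z₁) = 1 − (-0.067)(-1.668) = 0.8882; argument = 0.292 + (-1.668)/0.8882 = -1.5859 → -1.59.
α₁ = Φ(-1.59) = 0.0559; rank = round(1000 × 0.0559) = 56; θ*₍56₎ = 1.3903.
Upper: z₀ + z₂ = 2.252; 1 − a(z₀+z₂) = 1.1509; argument = 2.2488 → 2.25; α₂ = 0.9878; rank = 988; θ*₍988₎ = 2.6125.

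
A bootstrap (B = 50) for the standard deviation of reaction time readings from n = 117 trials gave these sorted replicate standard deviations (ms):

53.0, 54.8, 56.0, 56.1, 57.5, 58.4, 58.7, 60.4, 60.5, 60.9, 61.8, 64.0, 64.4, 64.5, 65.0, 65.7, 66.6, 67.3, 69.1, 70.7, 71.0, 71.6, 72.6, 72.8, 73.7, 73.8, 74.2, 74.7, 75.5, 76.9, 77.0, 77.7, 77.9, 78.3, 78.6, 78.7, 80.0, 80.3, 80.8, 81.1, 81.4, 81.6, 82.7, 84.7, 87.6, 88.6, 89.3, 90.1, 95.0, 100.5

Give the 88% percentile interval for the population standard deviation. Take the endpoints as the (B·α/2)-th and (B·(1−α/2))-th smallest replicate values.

α = 0.12; lower rank = 50 × 0.060 = 3; upper rank = 50 × 0.940 = 47.
The 3rd smallest replicate is 56.0; the 47th is 89.3.

(56.0, 89.3)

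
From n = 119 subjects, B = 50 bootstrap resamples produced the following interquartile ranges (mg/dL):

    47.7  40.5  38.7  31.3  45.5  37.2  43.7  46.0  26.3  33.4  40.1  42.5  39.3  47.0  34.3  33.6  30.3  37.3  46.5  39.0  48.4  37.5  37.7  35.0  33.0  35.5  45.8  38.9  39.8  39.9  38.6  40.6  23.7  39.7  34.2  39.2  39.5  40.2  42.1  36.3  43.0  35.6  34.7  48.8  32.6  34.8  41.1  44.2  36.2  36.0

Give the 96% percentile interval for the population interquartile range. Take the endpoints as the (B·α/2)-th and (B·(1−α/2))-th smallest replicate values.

(23.7, 48.4)

Sorted replicates: 23.7, 26.3, 30.3, 31.3, 32.6, 33.0, 33.4, 33.6, 34.2, 34.3, 34.7, 34.8, 35.0, 35.5, 35.6, 36.0, 36.2, 36.3, 37.2, 37.3, 37.5, 37.7, 38.6, 38.7, 38.9, 39.0, 39.2, 39.3, 39.5, 39.7, 39.8, 39.9, 40.1, 40.2, 40.5, 40.6, 41.1, 42.1, 42.5, 43.0, 43.7, 44.2, 45.5, 45.8, 46.0, 46.5, 47.0, 47.7, 48.4, 48.8
α = 0.04; lower rank = 50 × 0.020 = 1; upper rank = 50 × 0.980 = 49.
The 1st smallest replicate is 23.7; the 49th is 48.4.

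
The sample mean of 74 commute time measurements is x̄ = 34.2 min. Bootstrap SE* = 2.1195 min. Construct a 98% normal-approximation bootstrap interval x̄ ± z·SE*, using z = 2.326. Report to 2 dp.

(29.27, 39.13)

Margin = 2.326 × 2.1195 = 4.930
Interval: 34.2 ± 4.930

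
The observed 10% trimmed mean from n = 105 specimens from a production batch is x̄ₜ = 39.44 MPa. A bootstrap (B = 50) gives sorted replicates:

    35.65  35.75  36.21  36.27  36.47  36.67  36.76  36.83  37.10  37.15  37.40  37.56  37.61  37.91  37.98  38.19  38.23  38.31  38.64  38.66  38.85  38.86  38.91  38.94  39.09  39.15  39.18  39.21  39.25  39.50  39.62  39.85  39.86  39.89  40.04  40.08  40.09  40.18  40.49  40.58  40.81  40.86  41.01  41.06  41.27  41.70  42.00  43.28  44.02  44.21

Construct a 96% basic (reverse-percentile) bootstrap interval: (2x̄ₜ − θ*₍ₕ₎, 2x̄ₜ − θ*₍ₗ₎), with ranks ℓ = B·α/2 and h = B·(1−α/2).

(34.86, 43.23)

Percentile endpoints at ranks 1 and 49: θ*₍1₎ = 35.65, θ*₍49₎ = 44.02.
Basic interval reflects these around x̄ₜ:
  lower = 2 × 39.44 − 44.02 = 34.86
  upper = 2 × 39.44 − 35.65 = 43.23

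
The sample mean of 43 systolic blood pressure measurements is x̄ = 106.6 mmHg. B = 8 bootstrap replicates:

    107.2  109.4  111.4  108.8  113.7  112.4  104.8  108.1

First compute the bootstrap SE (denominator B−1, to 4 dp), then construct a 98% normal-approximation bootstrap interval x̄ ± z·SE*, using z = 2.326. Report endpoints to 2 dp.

(99.82, 113.38)

Mean of replicates = 109.4750; sum of squared deviations = 59.4950; SE* = √(59.4950/7) = 2.9154
Margin = 2.326 × 2.9154 = 6.781
Interval: 106.6 ± 6.781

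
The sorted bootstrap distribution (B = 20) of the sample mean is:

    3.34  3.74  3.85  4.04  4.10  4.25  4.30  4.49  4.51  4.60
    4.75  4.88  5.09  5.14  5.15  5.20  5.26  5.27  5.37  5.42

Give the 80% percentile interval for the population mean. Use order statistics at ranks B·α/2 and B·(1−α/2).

α = 0.20; lower rank = 20 × 0.100 = 2; upper rank = 20 × 0.900 = 18.
The 2nd smallest replicate is 3.74; the 18th is 5.27.

(3.74, 5.27)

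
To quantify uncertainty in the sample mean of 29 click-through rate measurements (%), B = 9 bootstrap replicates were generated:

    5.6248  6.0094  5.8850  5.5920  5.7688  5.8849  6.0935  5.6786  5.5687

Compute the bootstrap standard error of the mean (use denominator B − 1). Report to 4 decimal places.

Bootstrap SE is the standard deviation of the 9 replicate means.
Mean of replicates: (5.6248 + 6.0094 + 5.8850 + 5.5920 + 5.7688 + 5.8849 + 6.0935 + 5.6786 + 5.5687) / 9 = 52.10570 / 9 = 5.78952
Sum of squared deviations: (−0.16472)² + (+0.21988)² + (+0.09548)² + (−0.19752)² + (−0.02072)² + (+0.09538)² + (+0.30398)² + (−0.11092)² + (−0.22082)² = 0.28661
Variance = 0.28661 / 8 = 0.03583
SE* = √0.03583

SE* = 0.1893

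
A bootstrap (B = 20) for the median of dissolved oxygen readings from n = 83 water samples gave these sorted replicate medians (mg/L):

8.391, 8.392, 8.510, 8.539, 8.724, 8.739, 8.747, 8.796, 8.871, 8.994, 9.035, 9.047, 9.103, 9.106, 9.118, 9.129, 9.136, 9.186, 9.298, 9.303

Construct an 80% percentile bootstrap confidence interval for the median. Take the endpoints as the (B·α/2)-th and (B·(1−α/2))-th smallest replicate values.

α = 0.20; lower rank = 20 × 0.100 = 2; upper rank = 20 × 0.900 = 18.
The 2nd smallest replicate is 8.392; the 18th is 9.186.

(8.392, 9.186)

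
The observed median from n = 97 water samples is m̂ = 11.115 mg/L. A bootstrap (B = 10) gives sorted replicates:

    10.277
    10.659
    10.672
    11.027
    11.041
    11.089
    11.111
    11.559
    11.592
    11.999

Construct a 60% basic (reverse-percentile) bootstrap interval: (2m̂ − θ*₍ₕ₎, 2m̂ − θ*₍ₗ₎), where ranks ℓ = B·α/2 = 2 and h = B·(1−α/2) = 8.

Percentile endpoints at ranks 2 and 8: θ*₍2₎ = 10.659, θ*₍8₎ = 11.559.
Basic interval reflects these around m̂:
  lower = 2 × 11.115 − 11.559 = 10.671
  upper = 2 × 11.115 − 10.659 = 11.571

(10.671, 11.571)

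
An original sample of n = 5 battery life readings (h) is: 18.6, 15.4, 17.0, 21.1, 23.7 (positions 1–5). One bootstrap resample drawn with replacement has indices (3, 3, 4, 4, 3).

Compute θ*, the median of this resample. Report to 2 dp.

θ* = 17.00

Resample values: 17.0, 17.0, 21.1, 21.1, 17.0.
Sorted: 17.0, 17.0, 17.0, 21.1, 21.1
Median = middle value = 17.00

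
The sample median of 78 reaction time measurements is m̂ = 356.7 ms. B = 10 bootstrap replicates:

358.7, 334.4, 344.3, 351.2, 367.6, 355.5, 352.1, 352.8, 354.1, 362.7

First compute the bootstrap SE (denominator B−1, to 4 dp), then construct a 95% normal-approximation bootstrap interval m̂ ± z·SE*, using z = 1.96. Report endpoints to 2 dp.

(338.55, 374.85)

Mean of replicates = 353.3400; sum of squared deviations = 771.7840; SE* = √(771.7840/9) = 9.2603
Margin = 1.96 × 9.2603 = 18.150
Interval: 356.7 ± 18.150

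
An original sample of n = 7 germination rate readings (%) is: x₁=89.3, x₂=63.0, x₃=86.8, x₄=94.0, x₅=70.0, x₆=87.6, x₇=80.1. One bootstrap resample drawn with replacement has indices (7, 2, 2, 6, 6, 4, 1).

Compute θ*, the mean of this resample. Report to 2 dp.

Resample values: 80.1, 63.0, 63.0, 87.6, 87.6, 94.0, 89.3.
Mean = (80.1 + 63.0 + 63.0 + 87.6 + 87.6 + 94.0 + 89.3) / 7 = 564.60 / 7 = 80.66

θ* = 80.66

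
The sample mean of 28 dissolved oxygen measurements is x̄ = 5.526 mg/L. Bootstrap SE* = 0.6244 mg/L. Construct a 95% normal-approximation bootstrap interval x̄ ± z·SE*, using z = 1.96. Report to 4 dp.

Margin = 1.96 × 0.6244 = 1.22382
Interval: 5.526 ± 1.22382

(4.3022, 6.7498)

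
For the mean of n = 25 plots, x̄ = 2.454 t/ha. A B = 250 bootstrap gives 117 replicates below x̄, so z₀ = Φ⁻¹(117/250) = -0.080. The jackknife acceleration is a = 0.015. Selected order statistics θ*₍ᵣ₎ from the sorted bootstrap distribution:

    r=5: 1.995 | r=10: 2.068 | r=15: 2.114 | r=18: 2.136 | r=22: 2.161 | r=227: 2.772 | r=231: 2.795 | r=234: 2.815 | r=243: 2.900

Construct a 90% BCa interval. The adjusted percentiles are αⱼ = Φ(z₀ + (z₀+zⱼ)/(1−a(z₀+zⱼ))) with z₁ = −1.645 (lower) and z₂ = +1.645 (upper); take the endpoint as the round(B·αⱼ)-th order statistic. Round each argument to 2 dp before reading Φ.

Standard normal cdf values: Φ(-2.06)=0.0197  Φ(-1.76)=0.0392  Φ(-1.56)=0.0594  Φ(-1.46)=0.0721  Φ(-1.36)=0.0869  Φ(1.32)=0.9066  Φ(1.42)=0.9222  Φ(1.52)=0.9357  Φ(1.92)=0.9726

(2.068, 2.815)

Lower: z₀ + z₁ = -0.080 + (-1.645) = -1.725; 1 − a(z₀+z₁) = 1 − (0.015)(-1.725) = 1.0259; argument = -0.080 + (-1.725)/1.0259 = -1.7615 → -1.76.
α₁ = Φ(-1.76) = 0.0392; rank = round(250 × 0.0392) = 10; θ*₍10₎ = 2.068.
Upper: z₀ + z₂ = 1.565; 1 − a(z₀+z₂) = 0.9765; argument = 1.5226 → 1.52; α₂ = 0.9357; rank = 234; θ*₍234₎ = 2.815.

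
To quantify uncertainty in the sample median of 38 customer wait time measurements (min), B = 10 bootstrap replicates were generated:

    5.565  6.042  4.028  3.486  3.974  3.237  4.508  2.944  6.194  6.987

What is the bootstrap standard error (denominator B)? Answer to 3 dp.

Bootstrap SE is the standard deviation of the 10 replicate medians.
Mean of replicates: (5.565 + 6.042 + 4.028 + 3.486 + 3.974 + 3.237 + 4.508 + 2.944 + 6.194 + 6.987) / 10 = 46.9650 / 10 = 4.6965
Sum of squared deviations: (+0.8685)² + (+1.3455)² + (−0.6685)² + (−1.2105)² + (−0.7225)² + (−1.4595)² + (−0.1885)² + (−1.7525)² + (+1.4975)² + (+2.2905)² = 17.7247
Variance = 17.7247 / 10 = 1.7725
SE* = √1.7725

SE* = 1.331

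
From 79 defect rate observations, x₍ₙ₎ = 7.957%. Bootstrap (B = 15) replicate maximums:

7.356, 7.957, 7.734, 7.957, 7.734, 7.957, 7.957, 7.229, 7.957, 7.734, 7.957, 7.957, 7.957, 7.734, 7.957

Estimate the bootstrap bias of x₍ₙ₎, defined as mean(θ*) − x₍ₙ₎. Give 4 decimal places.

mean(θ*) = (7.356 + 7.957 + 7.734 + 7.957 + 7.734 + 7.957 + 7.957 + 7.229 + 7.957 + 7.734 + 7.957 + 7.957 + 7.957 + 7.734 + 7.957) / 15 = 7.80893
bias = 7.80893 − 7.957

bias = −0.1481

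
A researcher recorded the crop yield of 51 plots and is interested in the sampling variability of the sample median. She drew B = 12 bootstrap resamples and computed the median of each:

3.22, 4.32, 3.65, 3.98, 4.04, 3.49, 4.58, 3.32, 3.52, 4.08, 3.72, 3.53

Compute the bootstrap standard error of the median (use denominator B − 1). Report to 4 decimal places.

Bootstrap SE is the standard deviation of the 12 replicate medians.
Mean of replicates: (3.22 + 4.32 + 3.65 + 3.98 + 4.04 + 3.49 + 4.58 + 3.32 + 3.52 + 4.08 + 3.72 + 3.53) / 12 = 45.45000 / 12 = 3.78750
Sum of squared deviations: (−0.56750)² + (+0.53250)² + (−0.13750)² + (+0.19250)² + (+0.25250)² + (−0.29750)² + (+0.79250)² + (−0.46750)² + (−0.26750)² + (+0.29250)² + (−0.06750)² + (−0.25750)² = 1.88843
Variance = 1.88843 / 11 = 0.17168
SE* = √0.17168

SE* = 0.4143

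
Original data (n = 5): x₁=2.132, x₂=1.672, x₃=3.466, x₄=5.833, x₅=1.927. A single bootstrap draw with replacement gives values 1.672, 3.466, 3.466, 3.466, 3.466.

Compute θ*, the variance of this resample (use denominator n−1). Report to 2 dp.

θ* = 0.64

Mean = 3.1072; sum of squared deviations = 2.5747
s² = 2.5747 / 4 = 0.6437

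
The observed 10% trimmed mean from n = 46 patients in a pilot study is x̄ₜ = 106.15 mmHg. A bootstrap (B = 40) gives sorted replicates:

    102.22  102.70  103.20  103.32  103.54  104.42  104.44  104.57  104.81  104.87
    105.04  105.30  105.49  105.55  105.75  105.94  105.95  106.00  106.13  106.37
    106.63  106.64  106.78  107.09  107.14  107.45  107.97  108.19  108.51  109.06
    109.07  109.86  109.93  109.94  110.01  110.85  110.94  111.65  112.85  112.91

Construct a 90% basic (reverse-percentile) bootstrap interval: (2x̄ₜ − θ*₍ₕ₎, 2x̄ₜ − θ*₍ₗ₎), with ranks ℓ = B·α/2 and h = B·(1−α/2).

(100.65, 109.60)

Percentile endpoints at ranks 2 and 38: θ*₍2₎ = 102.70, θ*₍38₎ = 111.65.
Basic interval reflects these around x̄ₜ:
  lower = 2 × 106.15 − 111.65 = 100.65
  upper = 2 × 106.15 − 102.70 = 109.60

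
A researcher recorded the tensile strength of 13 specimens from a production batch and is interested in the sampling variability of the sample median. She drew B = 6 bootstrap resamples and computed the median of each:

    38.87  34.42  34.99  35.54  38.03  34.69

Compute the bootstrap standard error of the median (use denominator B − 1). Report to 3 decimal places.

SE* = 1.884

Bootstrap SE is the standard deviation of the 6 replicate medians.
Mean of replicates: (38.87 + 34.42 + 34.99 + 35.54 + 38.03 + 34.69) / 6 = 216.5400 / 6 = 36.0900
Sum of squared deviations: (+2.7800)² + (−1.6700)² + (−1.1000)² + (−0.5500)² + (+1.9400)² + (−1.4000)² = 17.7534
Variance = 17.7534 / 5 = 3.5507
SE* = √3.5507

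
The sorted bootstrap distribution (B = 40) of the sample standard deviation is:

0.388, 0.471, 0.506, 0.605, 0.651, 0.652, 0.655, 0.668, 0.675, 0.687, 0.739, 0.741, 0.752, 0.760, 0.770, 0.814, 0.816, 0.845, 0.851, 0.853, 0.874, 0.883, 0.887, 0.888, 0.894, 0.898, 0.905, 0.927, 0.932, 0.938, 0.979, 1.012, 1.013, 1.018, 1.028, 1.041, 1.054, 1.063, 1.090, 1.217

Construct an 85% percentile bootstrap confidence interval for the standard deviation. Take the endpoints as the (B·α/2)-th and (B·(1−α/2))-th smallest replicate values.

α = 0.15; lower rank = 40 × 0.075 = 3; upper rank = 40 × 0.925 = 37.
The 3rd smallest replicate is 0.506; the 37th is 1.054.

(0.506, 1.054)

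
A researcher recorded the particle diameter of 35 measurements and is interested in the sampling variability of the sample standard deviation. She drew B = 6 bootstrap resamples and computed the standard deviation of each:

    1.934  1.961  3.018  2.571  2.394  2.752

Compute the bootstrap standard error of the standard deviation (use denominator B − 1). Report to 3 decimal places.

Bootstrap SE is the standard deviation of the 6 replicate standard deviations.
Mean of replicates: (1.934 + 1.961 + 3.018 + 2.571 + 2.394 + 2.752) / 6 = 14.6300 / 6 = 2.4383
Sum of squared deviations: (−0.5043)² + (−0.4773)² + (+0.5797)² + (+0.1327)² + (−0.0443)² + (+0.3137)² = 0.9362
Variance = 0.9362 / 5 = 0.1872
SE* = √0.1872

SE* = 0.433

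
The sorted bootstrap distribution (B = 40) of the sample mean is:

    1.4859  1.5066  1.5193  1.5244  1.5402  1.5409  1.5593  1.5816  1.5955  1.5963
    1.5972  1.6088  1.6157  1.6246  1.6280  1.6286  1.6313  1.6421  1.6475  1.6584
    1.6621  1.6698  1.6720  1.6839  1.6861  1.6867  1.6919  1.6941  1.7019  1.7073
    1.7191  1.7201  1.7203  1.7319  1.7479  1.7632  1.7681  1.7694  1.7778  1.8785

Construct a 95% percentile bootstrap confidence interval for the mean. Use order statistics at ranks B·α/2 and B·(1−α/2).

(1.4859, 1.7778)

α = 0.05; lower rank = 40 × 0.025 = 1; upper rank = 40 × 0.975 = 39.
The 1st smallest replicate is 1.4859; the 39th is 1.7778.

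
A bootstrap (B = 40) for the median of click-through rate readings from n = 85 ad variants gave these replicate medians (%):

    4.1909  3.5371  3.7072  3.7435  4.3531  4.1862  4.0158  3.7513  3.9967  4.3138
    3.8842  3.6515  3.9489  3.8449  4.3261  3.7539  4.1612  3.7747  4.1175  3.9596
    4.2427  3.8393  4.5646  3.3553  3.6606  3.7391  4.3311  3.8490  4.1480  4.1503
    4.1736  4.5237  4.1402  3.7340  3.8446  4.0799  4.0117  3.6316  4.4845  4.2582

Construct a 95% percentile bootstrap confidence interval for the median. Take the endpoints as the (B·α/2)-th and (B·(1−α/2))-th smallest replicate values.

Sorted replicates: 3.3553, 3.5371, 3.6316, 3.6515, 3.6606, 3.7072, 3.7340, 3.7391, 3.7435, 3.7513, 3.7539, 3.7747, 3.8393, 3.8446, 3.8449, 3.8490, 3.8842, 3.9489, 3.9596, 3.9967, 4.0117, 4.0158, 4.0799, 4.1175, 4.1402, 4.1480, 4.1503, 4.1612, 4.1736, 4.1862, 4.1909, 4.2427, 4.2582, 4.3138, 4.3261, 4.3311, 4.3531, 4.4845, 4.5237, 4.5646
α = 0.05; lower rank = 40 × 0.025 = 1; upper rank = 40 × 0.975 = 39.
The 1st smallest replicate is 3.3553; the 39th is 4.5237.

(3.3553, 4.5237)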